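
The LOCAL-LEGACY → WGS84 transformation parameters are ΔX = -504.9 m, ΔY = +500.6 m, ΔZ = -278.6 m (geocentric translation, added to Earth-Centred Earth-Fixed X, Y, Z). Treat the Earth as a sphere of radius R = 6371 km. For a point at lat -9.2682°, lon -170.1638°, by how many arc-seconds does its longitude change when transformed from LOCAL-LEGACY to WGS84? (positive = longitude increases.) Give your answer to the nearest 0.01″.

sin φ = -0.161056, cos φ = 0.986945, sin λ = -0.170832, cos λ = -0.985300.
East component: ΔE = −sin λ·ΔX + cos λ·ΔY = −(-0.170832)(-504.9) + (-0.985300)(500.6) = -579.49 m.
1° of latitude spans πR/180 = 111195 m; at latitude φ, 1° of longitude spans that × cos φ = 109743.3 m, so Δλ = -579.49 / 109743.3 × 3600 = -19.010″.

Δλ = -19.01″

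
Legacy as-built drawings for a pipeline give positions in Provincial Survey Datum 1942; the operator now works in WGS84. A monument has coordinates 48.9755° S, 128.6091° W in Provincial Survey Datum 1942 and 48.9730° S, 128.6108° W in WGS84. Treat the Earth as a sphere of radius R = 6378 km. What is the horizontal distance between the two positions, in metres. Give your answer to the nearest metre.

305 m

Δφ = -48.9730° − -48.9755° = +0.0025°; Δλ = -128.6108° − -128.6091° = -0.0017°.
1° along a meridian = πR/180 = 111317 m.
ΔN = Δφ × 111317 = 278.3 m; ΔE = Δλ × 111317 × cos(-48.9755°) = -0.0017 × 111317 × 0.656382 = -124.2 m.
Distance = √(ΔE² + ΔN²) = √((-124.2)² + 278.3²) = 304.8 m.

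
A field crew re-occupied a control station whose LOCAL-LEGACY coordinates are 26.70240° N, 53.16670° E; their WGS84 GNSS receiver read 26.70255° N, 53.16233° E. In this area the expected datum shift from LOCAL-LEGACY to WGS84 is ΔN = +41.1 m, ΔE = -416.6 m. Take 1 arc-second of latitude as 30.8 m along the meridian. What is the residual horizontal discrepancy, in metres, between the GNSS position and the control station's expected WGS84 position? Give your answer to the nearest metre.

Observed coordinate differences: Δφ = +0.00015°, Δλ = -0.00437°.
Converting to metres (1° lat = 110880 m, cos φ = 0.893353): observed ΔN = 16.6 m, observed ΔE = -432.9 m.
Subtracting the expected shift leaves a residual of 16.6 − (41.1) = -24.5 m north and -432.9 − (-416.6) = -16.3 m east.
Residual distance = √((-24.5)² + (-16.3)²) = 29.4 m.

29 m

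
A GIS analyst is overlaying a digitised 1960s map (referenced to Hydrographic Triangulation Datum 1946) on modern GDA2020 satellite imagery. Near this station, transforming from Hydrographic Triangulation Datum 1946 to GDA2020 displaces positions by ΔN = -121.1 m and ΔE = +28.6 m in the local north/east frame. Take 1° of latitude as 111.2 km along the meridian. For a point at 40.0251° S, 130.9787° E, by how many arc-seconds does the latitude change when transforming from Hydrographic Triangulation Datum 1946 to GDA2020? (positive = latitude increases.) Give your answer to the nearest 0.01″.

Δφ = -3.92″

1° of latitude = 111.2 km, so Δφ = -121.1 / 111200 = -0.0010890° = -3.921″.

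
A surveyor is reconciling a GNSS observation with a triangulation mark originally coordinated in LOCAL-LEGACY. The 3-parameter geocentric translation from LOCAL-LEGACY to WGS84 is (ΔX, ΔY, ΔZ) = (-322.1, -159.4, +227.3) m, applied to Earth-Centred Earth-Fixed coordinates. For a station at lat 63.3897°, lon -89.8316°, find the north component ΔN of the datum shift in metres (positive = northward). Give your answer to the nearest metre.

At φ = 63.3897°, λ = -89.8316°: sin φ = 0.894074, cos φ = 0.447920, sin λ = -0.999996, cos λ = 0.002939.
ΔN = −sin φ cos λ·ΔX − sin φ sin λ·ΔY + cos φ·ΔZ = −(0.894074)(0.002939)(-322.1) − (0.894074)(-0.999996)(-159.4) + (0.447920)(227.3) = -39.86 m.

ΔN = -40 m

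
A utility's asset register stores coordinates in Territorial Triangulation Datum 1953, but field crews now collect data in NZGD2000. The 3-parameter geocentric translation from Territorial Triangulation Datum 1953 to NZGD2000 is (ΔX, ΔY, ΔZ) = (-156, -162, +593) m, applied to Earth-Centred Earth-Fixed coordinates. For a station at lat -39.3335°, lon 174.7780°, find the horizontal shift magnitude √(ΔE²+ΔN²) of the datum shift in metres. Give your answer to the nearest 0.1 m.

At φ = -39.3335°, λ = 174.7780°: sin φ = -0.633833, cos φ = 0.773470, sin λ = 0.091015, cos λ = -0.995850.
ΔE = −sin λ·ΔX + cos λ·ΔY = −(0.091015)·(-156) + (-0.995850)·(-162) = 175.53 m.
ΔN = −sin φ cos λ·ΔX − sin φ sin λ·ΔY + cos φ·ΔZ = −(-0.633833)(-0.995850)(-156) − (-0.633833)(0.091015)(-162) + (0.773470)(593) = 547.79 m.
Horizontal magnitude = √(ΔE² + ΔN²) = √(175.53² + 547.79²) = 575.22 m.

575.2 m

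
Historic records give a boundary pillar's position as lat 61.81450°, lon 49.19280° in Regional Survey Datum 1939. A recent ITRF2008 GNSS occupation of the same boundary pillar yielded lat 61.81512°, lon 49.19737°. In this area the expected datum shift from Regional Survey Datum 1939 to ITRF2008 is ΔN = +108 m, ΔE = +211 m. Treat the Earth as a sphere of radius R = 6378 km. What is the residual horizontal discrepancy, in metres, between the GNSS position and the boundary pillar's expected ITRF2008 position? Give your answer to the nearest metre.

49 m

Observed coordinate differences: Δφ = +0.00062°, Δλ = +0.00457°.
Converting to metres (1° lat = 111317 m, cos φ = 0.472328): observed ΔN = 69.0 m, observed ΔE = 240.3 m.
Subtracting the expected shift leaves a residual of 69.0 − (108) = -39.0 m north and 240.3 − (211) = 29.3 m east.
Residual distance = √((-39.0)² + 29.3²) = 48.8 m.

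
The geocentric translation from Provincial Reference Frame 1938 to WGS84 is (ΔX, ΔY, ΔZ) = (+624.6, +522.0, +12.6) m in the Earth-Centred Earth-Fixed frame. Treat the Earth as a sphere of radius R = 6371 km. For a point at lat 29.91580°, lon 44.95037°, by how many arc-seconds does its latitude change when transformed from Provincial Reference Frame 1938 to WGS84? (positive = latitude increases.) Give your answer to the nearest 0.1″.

sin φ = 0.498727, cos φ = 0.866759, sin λ = 0.706494, cos λ = 0.707719.
North component: ΔN = −sin φ cos λ·ΔX − sin φ sin λ·ΔY + cos φ·ΔZ = −(0.498727)(0.707719)(624.6) − (0.498727)(0.706494)(522.0) + (0.866759)(12.6) = -393.46 m.
1° of latitude spans πR/180 = 111195 m, so Δφ = -393.46 / 111195 × 3600 = -12.739″.

Δφ = -12.7″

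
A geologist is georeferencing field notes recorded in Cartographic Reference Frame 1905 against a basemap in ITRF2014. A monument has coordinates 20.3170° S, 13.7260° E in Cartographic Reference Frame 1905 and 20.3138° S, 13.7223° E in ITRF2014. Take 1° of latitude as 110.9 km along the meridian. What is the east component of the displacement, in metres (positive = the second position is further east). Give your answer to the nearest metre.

Δφ = -20.3138° − -20.3170° = +0.0032°; Δλ = 13.7223° − 13.7260° = -0.0037°.
ΔN = Δφ × 110900 = 354.9 m; ΔE = Δλ × 110900 × cos(-20.3170°) = -0.0037 × 110900 × 0.937786 = -384.8 m.

ΔE = -385 m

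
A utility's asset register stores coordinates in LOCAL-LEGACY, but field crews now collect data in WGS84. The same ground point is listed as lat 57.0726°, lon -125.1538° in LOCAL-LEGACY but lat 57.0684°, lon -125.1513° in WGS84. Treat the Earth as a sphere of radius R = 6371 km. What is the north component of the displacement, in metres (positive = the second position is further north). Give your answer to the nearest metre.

ΔN = -467 m

Δφ = 57.0684° − 57.0726° = -0.0042°; Δλ = -125.1513° − -125.1538° = +0.0025°.
1° along a meridian = πR/180 = 111195 m.
ΔN = Δφ × 111195 = -467.0 m; ΔE = Δλ × 111195 × cos(57.0726°) = +0.0025 × 111195 × 0.543576 = 151.1 m.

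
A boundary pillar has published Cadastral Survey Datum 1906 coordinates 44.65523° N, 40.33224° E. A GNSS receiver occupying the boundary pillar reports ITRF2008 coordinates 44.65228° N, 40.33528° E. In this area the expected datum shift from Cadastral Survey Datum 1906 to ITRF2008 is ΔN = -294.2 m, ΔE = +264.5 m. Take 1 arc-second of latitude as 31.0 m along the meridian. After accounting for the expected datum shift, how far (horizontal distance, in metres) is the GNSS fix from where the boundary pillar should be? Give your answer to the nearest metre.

42 m

Observed coordinate differences: Δφ = -0.00295°, Δλ = +0.00304°.
Converting to metres (1° lat = 111600 m, cos φ = 0.711349): observed ΔN = -329.2 m, observed ΔE = 241.3 m.
Subtracting the expected shift leaves a residual of -329.2 − (-294.2) = -35.0 m north and 241.3 − (264.5) = -23.2 m east.
Residual distance = √((-35.0)² + (-23.2)²) = 42.0 m.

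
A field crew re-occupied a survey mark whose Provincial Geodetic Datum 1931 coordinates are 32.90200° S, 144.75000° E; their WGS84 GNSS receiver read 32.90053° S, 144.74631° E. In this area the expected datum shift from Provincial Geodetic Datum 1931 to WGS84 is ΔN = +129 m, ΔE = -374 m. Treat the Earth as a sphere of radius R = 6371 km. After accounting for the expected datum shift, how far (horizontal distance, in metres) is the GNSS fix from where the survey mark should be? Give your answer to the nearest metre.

45 m

Observed coordinate differences: Δφ = +0.00147°, Δλ = -0.00369°.
Converting to metres (1° lat = 111195 m, cos φ = 0.839601): observed ΔN = 163.5 m, observed ΔE = -344.5 m.
Subtracting the expected shift leaves a residual of 163.5 − (129) = 34.5 m north and -344.5 − (-374) = 29.5 m east.
Residual distance = √(34.5² + 29.5²) = 45.4 m.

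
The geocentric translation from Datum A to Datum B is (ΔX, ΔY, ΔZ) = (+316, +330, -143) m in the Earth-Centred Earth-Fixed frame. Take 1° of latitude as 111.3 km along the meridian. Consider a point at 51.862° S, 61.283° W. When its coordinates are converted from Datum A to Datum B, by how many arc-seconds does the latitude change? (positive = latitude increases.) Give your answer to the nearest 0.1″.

sin φ = -0.786526, cos φ = 0.617558, sin λ = -0.877004, cos λ = 0.480484.
North component: ΔN = −sin φ cos λ·ΔX − sin φ sin λ·ΔY + cos φ·ΔZ = −(-0.786526)(0.480484)(316) − (-0.786526)(-0.877004)(330) + (0.617558)(-143) = -196.52 m.
1° of latitude spans 111300 m, so Δφ = -196.52 / 111300 × 3600 = -6.356″.

Δφ = -6.4″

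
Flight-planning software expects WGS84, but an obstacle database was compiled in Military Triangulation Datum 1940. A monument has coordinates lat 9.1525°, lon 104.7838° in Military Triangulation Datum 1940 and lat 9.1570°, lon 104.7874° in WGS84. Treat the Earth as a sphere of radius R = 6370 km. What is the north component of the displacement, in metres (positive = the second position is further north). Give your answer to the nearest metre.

ΔN = 500 m

Δφ = 9.1570° − 9.1525° = +0.0045°; Δλ = 104.7874° − 104.7838° = +0.0036°.
1° along a meridian = πR/180 = 111177 m.
ΔN = Δφ × 111177 = 500.3 m; ΔE = Δλ × 111177 × cos(9.1525°) = +0.0036 × 111177 × 0.987268 = 395.1 m.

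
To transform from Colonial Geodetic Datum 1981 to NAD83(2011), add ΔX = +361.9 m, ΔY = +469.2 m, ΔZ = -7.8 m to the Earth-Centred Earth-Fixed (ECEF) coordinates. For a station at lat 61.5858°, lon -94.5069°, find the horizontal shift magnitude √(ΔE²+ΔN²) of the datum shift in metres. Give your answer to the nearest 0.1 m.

540.5 m

At φ = 61.5858°, λ = -94.5069°: sin φ = 0.879531, cos φ = 0.475842, sin λ = -0.996908, cos λ = -0.078579.
ΔE = −sin λ·ΔX + cos λ·ΔY = −(-0.996908)·(361.9) + (-0.078579)·(469.2) = 323.91 m.
ΔN = −sin φ cos λ·ΔX − sin φ sin λ·ΔY + cos φ·ΔZ = −(0.879531)(-0.078579)(361.9) − (0.879531)(-0.996908)(469.2) + (0.475842)(-7.8) = 432.70 m.
Horizontal magnitude = √(ΔE² + ΔN²) = √(323.91² + 432.70²) = 540.51 m.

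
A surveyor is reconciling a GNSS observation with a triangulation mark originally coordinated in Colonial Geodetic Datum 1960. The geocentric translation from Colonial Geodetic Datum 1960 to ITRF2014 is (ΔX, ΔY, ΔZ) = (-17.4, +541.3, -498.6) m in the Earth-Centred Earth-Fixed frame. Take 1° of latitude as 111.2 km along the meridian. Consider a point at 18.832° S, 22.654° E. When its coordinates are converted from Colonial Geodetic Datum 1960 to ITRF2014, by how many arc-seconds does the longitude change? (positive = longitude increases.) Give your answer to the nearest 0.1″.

Δλ = 17.3″

sin φ = -0.322794, cos φ = 0.946469, sin λ = 0.385165, cos λ = 0.922848.
East component: ΔE = −sin λ·ΔX + cos λ·ΔY = −(0.385165)(-17.4) + (0.922848)(541.3) = 506.24 m.
1° of latitude spans 111200 m; at latitude φ, 1° of longitude spans that × cos φ = 105247.4 m, so Δλ = 506.24 / 105247.4 × 3600 = 17.316″.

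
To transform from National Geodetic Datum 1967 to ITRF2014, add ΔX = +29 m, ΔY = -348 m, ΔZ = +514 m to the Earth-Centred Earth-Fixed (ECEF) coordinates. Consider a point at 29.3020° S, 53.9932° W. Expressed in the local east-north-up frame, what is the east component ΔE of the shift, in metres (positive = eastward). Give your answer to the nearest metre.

At φ = -29.3020°, λ = -53.9932°: sin φ = -0.489413, cos φ = 0.872052, sin λ = -0.808947, cos λ = 0.587881.
ΔE = −sin λ·ΔX + cos λ·ΔY = −(-0.808947)·(29) + (0.587881)·(-348) = -181.12 m.

ΔE = -181 m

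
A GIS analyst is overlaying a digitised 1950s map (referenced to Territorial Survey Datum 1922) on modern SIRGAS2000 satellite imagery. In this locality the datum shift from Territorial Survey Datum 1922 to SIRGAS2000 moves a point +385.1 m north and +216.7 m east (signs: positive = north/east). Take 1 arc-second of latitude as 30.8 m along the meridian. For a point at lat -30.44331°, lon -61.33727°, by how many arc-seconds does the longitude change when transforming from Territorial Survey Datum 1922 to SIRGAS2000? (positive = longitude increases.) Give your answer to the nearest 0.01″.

At latitude -30.44331°, cos φ = 0.862131.
1″ of longitude at this latitude = 30.80 × cos φ = 26.5536 m, so Δλ = 216.7 / 26.5536 = 8.161″.

Δλ = 8.16″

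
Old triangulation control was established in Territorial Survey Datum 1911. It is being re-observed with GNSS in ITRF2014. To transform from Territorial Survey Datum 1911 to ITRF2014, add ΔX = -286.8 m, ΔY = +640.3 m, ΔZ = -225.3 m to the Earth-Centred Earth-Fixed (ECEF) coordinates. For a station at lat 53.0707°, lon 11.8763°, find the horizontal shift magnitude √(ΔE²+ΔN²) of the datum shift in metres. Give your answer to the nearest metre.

686 m

The local east axis at (φ, λ) is (−sin λ, cos λ, 0), so ΔE = −sin(11.8763°)·(-286.8) + cos(11.8763°)·640.3 = 685.62 m.
The local north axis is (−sin φ cos λ, −sin φ sin λ, cos φ), giving ΔN = 224.354 − 105.337 − 135.367 = -16.35 m.
Horizontal magnitude = √(ΔE² + ΔN²) = √(685.62² + (-16.35)²) = 685.81 m.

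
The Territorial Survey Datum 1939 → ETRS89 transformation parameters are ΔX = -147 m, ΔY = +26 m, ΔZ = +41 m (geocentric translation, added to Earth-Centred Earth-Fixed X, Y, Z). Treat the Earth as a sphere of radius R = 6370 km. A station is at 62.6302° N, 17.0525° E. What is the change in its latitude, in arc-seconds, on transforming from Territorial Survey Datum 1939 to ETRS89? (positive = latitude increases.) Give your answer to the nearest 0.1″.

sin φ = 0.888058, cos φ = 0.459732, sin λ = 0.293248, cos λ = 0.956036.
North component: ΔN = −sin φ cos λ·ΔX − sin φ sin λ·ΔY + cos φ·ΔZ = −(0.888058)(0.956036)(-147) − (0.888058)(0.293248)(26) + (0.459732)(41) = 136.88 m.
1° of latitude spans πR/180 = 111177 m, so Δφ = 136.88 / 111177 × 3600 = 4.432″.

Δφ = 4.4″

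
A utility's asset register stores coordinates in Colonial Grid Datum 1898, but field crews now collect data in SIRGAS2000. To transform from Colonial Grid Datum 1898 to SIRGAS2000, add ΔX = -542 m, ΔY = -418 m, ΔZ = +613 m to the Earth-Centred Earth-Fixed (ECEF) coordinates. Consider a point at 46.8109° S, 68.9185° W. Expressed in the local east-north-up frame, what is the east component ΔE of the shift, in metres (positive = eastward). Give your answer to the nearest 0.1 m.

ΔE = -656.1 m

The local east axis at (φ, λ) is (−sin λ, cos λ, 0), so ΔE = −sin(-68.9185°)·(-542) + cos(-68.9185°)·(-418) = -656.08 m.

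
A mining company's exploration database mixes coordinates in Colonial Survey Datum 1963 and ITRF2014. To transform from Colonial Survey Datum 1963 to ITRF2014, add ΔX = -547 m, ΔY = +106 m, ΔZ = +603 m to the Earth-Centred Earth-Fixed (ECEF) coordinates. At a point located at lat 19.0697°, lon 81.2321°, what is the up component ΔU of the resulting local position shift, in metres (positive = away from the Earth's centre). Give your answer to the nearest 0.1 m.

ΔU = 217.2 m

At φ = 19.0697°, λ = 81.2321°: sin φ = 0.326718, cos φ = 0.945122, sin λ = 0.988314, cos λ = 0.152432.
ΔU = cos φ cos λ·ΔX + cos φ sin λ·ΔY + sin φ·ΔZ = (0.945122)(0.152432)(-547) + (0.945122)(0.988314)(106) + (0.326718)(603) = 217.22 m.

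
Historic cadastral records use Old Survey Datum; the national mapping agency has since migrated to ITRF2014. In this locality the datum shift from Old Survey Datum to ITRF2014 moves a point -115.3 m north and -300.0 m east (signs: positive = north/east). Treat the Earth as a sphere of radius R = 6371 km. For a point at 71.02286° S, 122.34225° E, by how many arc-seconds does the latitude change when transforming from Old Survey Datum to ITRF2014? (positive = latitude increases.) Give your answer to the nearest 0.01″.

On a sphere of radius R, 1 rad of latitude = R, so Δφ = ΔN / R = -115.3 / 6371000 = -1.8098e-05 rad = -3.733″.

Δφ = -3.73″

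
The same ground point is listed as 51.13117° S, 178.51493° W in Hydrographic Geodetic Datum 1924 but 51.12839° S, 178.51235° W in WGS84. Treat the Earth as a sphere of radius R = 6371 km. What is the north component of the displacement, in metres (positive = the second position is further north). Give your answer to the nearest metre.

ΔN = 309 m

Δφ = -51.12839° − -51.13117° = +0.00278°; Δλ = -178.51235° − -178.51493° = +0.00258°.
1° along a meridian = πR/180 = 111195 m.
ΔN = Δφ × 111195 = 309.1 m; ΔE = Δλ × 111195 × cos(-51.13117°) = +0.00258 × 111195 × 0.627540 = 180.0 m.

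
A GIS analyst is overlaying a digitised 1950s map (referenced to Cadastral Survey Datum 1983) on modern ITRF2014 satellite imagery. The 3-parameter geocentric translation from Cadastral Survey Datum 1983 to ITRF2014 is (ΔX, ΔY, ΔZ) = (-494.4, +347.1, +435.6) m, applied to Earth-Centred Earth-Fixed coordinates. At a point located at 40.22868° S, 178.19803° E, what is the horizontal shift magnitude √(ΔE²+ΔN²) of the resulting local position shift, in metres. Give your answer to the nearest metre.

737 m

The local east axis at (φ, λ) is (−sin λ, cos λ, 0), so ΔE = −sin(178.19803°)·(-494.4) + cos(178.19803°)·347.1 = -331.38 m.
The local north axis is (−sin φ cos λ, −sin φ sin λ, cos φ), giving ΔN = 319.145 + 7.049 + 332.569 = 658.76 m.
Horizontal magnitude = √(ΔE² + ΔN²) = √((-331.38)² + 658.76²) = 737.42 m.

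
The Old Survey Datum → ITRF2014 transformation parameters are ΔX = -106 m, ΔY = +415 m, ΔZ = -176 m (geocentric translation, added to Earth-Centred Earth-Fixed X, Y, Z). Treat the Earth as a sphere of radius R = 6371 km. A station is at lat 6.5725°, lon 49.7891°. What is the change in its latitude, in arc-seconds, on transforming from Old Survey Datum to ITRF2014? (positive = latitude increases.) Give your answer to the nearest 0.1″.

sin φ = 0.114460, cos φ = 0.993428, sin λ = 0.763673, cos λ = 0.645603.
North component: ΔN = −sin φ cos λ·ΔX − sin φ sin λ·ΔY + cos φ·ΔZ = −(0.114460)(0.645603)(-106) − (0.114460)(0.763673)(415) + (0.993428)(-176) = -203.29 m.
1° of latitude spans πR/180 = 111195 m, so Δφ = -203.29 / 111195 × 3600 = -6.581″.

Δφ = -6.6″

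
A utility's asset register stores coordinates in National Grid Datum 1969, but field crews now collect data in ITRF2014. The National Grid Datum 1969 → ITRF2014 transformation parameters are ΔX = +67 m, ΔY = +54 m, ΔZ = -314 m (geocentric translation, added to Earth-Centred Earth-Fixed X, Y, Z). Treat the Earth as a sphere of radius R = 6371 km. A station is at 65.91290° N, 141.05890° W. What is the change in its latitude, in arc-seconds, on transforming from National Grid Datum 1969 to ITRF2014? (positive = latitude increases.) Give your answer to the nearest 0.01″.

sin φ = 0.912926, cos φ = 0.408125, sin λ = -0.628521, cos λ = -0.777792.
North component: ΔN = −sin φ cos λ·ΔX − sin φ sin λ·ΔY + cos φ·ΔZ = −(0.912926)(-0.777792)(67) − (0.912926)(-0.628521)(54) + (0.408125)(-314) = -49.59 m.
1° of latitude spans πR/180 = 111195 m, so Δφ = -49.59 / 111195 × 3600 = -1.606″.

Δφ = -1.61″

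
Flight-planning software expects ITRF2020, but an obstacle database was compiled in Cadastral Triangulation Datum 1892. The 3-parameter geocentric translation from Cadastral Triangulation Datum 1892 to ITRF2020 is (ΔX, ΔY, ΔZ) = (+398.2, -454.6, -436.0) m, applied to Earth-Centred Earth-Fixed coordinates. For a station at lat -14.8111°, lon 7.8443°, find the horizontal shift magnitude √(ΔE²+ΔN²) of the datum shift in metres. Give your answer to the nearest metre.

607 m

The local east axis at (φ, λ) is (−sin λ, cos λ, 0), so ΔE = −sin(7.8443°)·398.2 + cos(7.8443°)·(-454.6) = -504.69 m.
The local north axis is (−sin φ cos λ, −sin φ sin λ, cos φ), giving ΔN = 100.841 − 15.861 − 421.513 = -336.53 m.
Horizontal magnitude = √(ΔE² + ΔN²) = √((-504.69)² + (-336.53)²) = 606.61 m.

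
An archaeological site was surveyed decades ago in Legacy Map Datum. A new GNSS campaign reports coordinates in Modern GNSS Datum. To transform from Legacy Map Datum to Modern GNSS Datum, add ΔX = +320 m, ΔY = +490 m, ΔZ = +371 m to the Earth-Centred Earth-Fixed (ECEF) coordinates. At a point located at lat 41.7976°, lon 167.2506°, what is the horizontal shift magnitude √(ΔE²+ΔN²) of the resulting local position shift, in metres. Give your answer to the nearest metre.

The local east axis at (φ, λ) is (−sin λ, cos λ, 0), so ΔE = −sin(167.2506°)·320 + cos(167.2506°)·490 = -548.54 m.
The local north axis is (−sin φ cos λ, −sin φ sin λ, cos φ), giving ΔN = 208.022 − 72.073 + 276.582 = 412.53 m.
Horizontal magnitude = √(ΔE² + ΔN²) = √((-548.54)² + 412.53²) = 686.35 m.

686 m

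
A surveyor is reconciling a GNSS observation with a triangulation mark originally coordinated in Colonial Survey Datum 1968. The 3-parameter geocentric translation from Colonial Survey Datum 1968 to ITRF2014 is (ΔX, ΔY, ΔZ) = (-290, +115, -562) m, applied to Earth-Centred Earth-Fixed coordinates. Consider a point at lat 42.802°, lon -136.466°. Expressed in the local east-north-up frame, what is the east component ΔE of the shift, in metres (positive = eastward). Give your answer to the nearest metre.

At φ = 42.802°, λ = -136.466°: sin φ = 0.679467, cos φ = 0.733706, sin λ = -0.688785, cos λ = -0.724966.
ΔE = −sin λ·ΔX + cos λ·ΔY = −(-0.688785)·(-290) + (-0.724966)·(115) = -283.12 m.

ΔE = -283 m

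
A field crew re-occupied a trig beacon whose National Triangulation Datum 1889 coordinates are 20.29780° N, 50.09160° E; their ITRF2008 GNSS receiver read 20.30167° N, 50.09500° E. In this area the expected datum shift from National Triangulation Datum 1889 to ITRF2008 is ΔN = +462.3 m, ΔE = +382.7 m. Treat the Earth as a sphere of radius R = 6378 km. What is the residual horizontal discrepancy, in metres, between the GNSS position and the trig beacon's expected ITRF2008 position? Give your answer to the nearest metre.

42 m

Observed coordinate differences: Δφ = +0.00387°, Δλ = +0.00340°.
Converting to metres (1° lat = 111317 m, cos φ = 0.937902): observed ΔN = 430.8 m, observed ΔE = 355.0 m.
Subtracting the expected shift leaves a residual of 430.8 − (462.3) = -31.5 m north and 355.0 − (382.7) = -27.7 m east.
Residual distance = √((-31.5)² + (-27.7)²) = 42.0 m.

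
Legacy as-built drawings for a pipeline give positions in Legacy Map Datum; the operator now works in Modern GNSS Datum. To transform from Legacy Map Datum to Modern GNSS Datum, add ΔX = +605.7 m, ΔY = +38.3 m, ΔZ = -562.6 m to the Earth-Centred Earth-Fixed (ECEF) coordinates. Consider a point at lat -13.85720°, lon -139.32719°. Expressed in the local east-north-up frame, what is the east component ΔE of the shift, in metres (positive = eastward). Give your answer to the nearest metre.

At φ = -13.85720°, λ = -139.32719°: sin φ = -0.239503, cos φ = 0.970896, sin λ = -0.651739, cos λ = -0.758444.
ΔE = −sin λ·ΔX + cos λ·ΔY = −(-0.651739)·(605.7) + (-0.758444)·(38.3) = 365.71 m.

ΔE = 366 m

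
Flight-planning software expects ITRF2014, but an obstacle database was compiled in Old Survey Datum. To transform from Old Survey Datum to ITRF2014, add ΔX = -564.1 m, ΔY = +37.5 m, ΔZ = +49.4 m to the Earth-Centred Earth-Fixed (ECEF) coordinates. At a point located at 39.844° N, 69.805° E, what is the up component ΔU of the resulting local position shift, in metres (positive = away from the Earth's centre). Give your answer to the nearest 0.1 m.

ΔU = -90.8 m

At φ = 39.844°, λ = 69.805°: sin φ = 0.640700, cos φ = 0.767792, sin λ = 0.938523, cos λ = 0.345216.
ΔU = cos φ cos λ·ΔX + cos φ sin λ·ΔY + sin φ·ΔZ = (0.767792)(0.345216)(-564.1) + (0.767792)(0.938523)(37.5) + (0.640700)(49.4) = -90.84 m.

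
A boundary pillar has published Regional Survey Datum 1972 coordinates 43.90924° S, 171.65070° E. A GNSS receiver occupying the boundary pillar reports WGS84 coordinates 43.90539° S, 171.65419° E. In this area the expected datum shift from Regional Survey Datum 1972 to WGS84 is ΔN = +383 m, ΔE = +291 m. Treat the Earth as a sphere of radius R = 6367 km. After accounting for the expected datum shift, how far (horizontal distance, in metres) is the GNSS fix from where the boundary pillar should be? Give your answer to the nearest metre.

46 m

Observed coordinate differences: Δφ = +0.00385°, Δλ = +0.00349°.
Converting to metres (1° lat = 111125 m, cos φ = 0.720439): observed ΔN = 427.8 m, observed ΔE = 279.4 m.
Subtracting the expected shift leaves a residual of 427.8 − (383) = 44.8 m north and 279.4 − (291) = -11.6 m east.
Residual distance = √(44.8² + (-11.6)²) = 46.3 m.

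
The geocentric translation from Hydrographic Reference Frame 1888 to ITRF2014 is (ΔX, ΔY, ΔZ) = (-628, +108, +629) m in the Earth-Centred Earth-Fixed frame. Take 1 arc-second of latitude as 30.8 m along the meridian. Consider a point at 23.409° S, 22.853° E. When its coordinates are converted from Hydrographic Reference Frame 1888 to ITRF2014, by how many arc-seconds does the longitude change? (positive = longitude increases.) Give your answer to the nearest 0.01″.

sin φ = -0.397292, cos φ = 0.917692, sin λ = 0.388368, cos λ = 0.921504.
East component: ΔE = −sin λ·ΔX + cos λ·ΔY = −(0.388368)(-628) + (0.921504)(108) = 343.42 m.
1° of latitude spans 3600 × 30.80 = 110880 m; at latitude φ, 1° of longitude spans that × cos φ = 101753.7 m, so Δλ = 343.42 / 101753.7 × 3600 = 12.150″.

Δλ = 12.15″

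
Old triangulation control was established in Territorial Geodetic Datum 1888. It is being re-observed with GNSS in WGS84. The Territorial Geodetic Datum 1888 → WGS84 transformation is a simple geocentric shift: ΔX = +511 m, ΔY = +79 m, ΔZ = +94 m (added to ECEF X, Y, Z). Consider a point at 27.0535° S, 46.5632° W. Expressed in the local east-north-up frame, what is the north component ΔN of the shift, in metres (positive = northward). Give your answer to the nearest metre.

ΔN = 217 m

The local north axis is (−sin φ cos λ, −sin φ sin λ, cos φ), giving ΔN = 159.797 − 26.091 + 83.715 = 217.42 m.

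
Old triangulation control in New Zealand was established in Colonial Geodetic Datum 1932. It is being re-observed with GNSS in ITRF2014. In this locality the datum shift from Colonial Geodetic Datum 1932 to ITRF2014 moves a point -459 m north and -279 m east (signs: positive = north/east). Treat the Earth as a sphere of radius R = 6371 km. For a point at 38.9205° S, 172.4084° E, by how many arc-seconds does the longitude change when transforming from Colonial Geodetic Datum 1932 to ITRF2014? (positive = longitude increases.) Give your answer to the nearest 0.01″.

At latitude -38.9205°, cos φ = 0.778018.
One radian of longitude at latitude φ spans R cos φ, so Δλ = ΔE / (R cos φ) = -279.0 / (6371000 × 0.778018) = -5.6287e-05 rad = -11.610″.

Δλ = -11.61″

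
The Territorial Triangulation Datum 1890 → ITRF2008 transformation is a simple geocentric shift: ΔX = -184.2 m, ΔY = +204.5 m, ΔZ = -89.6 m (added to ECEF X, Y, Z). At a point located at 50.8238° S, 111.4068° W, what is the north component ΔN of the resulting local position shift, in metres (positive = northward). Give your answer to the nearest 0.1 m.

The local north axis is (−sin φ cos λ, −sin φ sin λ, cos φ), giving ΔN = 52.118 − 147.593 − 56.601 = -152.08 m.

ΔN = -152.1 m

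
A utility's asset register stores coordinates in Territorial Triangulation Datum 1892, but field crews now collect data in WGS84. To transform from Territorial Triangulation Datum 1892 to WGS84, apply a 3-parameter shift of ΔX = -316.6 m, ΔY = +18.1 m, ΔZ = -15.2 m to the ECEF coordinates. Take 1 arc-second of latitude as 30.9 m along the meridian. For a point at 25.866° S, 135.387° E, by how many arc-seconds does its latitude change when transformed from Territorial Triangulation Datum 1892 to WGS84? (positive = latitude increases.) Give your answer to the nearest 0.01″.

Δφ = 2.92″

sin φ = -0.436268, cos φ = 0.899817, sin λ = 0.702315, cos λ = -0.711867.
North component: ΔN = −sin φ cos λ·ΔX − sin φ sin λ·ΔY + cos φ·ΔZ = −(-0.436268)(-0.711867)(-316.6) − (-0.436268)(0.702315)(18.1) + (0.899817)(-15.2) = 90.19 m.
1° of latitude spans 3600 × 30.90 = 111240 m, so Δφ = 90.19 / 111240 × 3600 = 2.919″.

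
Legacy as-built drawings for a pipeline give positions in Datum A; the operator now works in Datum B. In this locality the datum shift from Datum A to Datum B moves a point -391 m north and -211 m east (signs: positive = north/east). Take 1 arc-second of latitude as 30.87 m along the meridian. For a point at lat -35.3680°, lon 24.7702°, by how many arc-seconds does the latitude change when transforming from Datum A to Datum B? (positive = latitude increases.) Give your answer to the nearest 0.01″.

Δφ = -12.67″

1″ of latitude = 30.87 m, so Δφ = -391.0 / 30.87 = -12.666″.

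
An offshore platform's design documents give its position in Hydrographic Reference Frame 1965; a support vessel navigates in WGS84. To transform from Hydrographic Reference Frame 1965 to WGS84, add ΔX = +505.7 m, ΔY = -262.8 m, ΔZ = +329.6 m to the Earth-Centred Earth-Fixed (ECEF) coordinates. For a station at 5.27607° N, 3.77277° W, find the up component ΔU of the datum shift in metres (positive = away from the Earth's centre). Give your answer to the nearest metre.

ΔU = 550 m

At φ = 5.27607°, λ = -3.77277°: sin φ = 0.091955, cos φ = 0.995763, sin λ = -0.065800, cos λ = 0.997833.
ΔU = cos φ cos λ·ΔX + cos φ sin λ·ΔY + sin φ·ΔZ = (0.995763)(0.997833)(505.7) + (0.995763)(-0.065800)(-262.8) + (0.091955)(329.6) = 549.99 m.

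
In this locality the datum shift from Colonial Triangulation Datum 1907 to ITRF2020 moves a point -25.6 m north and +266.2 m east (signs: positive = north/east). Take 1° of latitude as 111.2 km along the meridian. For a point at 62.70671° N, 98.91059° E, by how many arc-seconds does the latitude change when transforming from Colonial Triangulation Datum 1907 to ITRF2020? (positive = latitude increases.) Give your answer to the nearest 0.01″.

Δφ = -0.83″

1° of latitude = 111.2 km, so Δφ = -25.6 / 111200 = -0.0002302° = -0.829″.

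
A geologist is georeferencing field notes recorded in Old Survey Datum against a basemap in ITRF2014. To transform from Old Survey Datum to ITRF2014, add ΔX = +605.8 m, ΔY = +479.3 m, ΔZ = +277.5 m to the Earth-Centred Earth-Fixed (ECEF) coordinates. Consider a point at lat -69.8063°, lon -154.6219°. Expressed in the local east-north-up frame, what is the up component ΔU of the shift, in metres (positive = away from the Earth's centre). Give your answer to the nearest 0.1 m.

The local up (radial) axis is (cos φ cos λ, cos φ sin λ, sin φ), giving ΔU = -188.939 − 70.911 − 260.442 = -520.29 m.

ΔU = -520.3 m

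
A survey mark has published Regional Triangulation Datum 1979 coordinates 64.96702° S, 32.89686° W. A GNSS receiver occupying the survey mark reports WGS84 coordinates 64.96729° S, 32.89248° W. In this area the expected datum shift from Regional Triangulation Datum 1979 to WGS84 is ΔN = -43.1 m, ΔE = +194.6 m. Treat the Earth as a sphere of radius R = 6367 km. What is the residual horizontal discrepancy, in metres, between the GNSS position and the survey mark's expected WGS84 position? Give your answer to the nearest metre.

17 m

Observed coordinate differences: Δφ = -0.00027°, Δλ = +0.00438°.
Converting to metres (1° lat = 111125 m, cos φ = 0.423140): observed ΔN = -30.0 m, observed ΔE = 206.0 m.
Subtracting the expected shift leaves a residual of -30.0 − (-43.1) = 13.1 m north and 206.0 − (194.6) = 11.4 m east.
Residual distance = √(13.1² + 11.4²) = 17.3 m.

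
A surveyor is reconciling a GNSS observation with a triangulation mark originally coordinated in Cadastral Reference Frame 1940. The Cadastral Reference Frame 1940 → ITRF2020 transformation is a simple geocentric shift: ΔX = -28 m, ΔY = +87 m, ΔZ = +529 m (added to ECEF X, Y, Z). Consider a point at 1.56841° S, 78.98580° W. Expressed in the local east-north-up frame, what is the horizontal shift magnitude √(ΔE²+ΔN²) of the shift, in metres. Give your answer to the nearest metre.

526 m

The local east axis at (φ, λ) is (−sin λ, cos λ, 0), so ΔE = −sin(-78.98580°)·(-28) + cos(-78.98580°)·87 = -10.86 m.
The local north axis is (−sin φ cos λ, −sin φ sin λ, cos φ), giving ΔN = -0.146 − 2.337 + 528.802 = 526.32 m.
Horizontal magnitude = √(ΔE² + ΔN²) = √((-10.86)² + 526.32²) = 526.43 m.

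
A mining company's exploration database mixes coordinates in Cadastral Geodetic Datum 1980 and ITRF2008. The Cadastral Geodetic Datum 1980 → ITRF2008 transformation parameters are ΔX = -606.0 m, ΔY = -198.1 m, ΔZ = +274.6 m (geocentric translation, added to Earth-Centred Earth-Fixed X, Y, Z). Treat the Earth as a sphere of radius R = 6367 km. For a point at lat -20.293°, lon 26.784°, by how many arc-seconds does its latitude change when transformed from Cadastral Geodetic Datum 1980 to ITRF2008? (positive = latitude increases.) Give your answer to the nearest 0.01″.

Δφ = 1.26″

sin φ = -0.346821, cos φ = 0.937931, sin λ = 0.450628, cos λ = 0.892712.
North component: ΔN = −sin φ cos λ·ΔX − sin φ sin λ·ΔY + cos φ·ΔZ = −(-0.346821)(0.892712)(-606.0) − (-0.346821)(0.450628)(-198.1) + (0.937931)(274.6) = 38.97 m.
1° of latitude spans πR/180 = 111125 m, so Δφ = 38.97 / 111125 × 3600 = 1.263″.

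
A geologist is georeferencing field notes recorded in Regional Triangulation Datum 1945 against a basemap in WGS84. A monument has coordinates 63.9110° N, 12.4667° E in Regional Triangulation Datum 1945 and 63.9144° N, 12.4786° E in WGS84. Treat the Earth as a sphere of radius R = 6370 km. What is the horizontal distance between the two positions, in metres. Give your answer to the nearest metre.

Δφ = 63.9144° − 63.9110° = +0.0034°; Δλ = 12.4786° − 12.4667° = +0.0119°.
1° along a meridian = πR/180 = 111177 m.
ΔN = Δφ × 111177 = 378.0 m; ΔE = Δλ × 111177 × cos(63.9110°) = +0.0119 × 111177 × 0.439767 = 581.8 m.
Distance = √(ΔE² + ΔN²) = √(581.8² + 378.0²) = 693.8 m.

694 m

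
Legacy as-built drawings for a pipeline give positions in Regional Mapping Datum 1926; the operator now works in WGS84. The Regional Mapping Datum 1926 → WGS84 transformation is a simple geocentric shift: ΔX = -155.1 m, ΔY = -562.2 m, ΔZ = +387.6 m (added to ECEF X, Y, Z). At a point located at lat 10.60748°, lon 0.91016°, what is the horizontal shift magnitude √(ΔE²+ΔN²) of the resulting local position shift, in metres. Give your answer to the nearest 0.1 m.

694.5 m

The local east axis at (φ, λ) is (−sin λ, cos λ, 0), so ΔE = −sin(0.91016°)·(-155.1) + cos(0.91016°)·(-562.2) = -559.67 m.
The local north axis is (−sin φ cos λ, −sin φ sin λ, cos φ), giving ΔN = 28.547 + 1.644 + 380.976 = 411.17 m.
Horizontal magnitude = √(ΔE² + ΔN²) = √((-559.67)² + 411.17²) = 694.47 m.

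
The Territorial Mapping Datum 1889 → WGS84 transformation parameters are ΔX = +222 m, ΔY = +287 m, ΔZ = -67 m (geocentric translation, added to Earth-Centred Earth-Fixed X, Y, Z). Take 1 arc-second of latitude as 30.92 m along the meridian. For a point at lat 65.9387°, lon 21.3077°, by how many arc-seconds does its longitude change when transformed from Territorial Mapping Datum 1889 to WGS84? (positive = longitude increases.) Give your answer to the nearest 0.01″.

sin φ = 0.913110, cos φ = 0.407714, sin λ = 0.363376, cos λ = 0.931642.
East component: ΔE = −sin λ·ΔX + cos λ·ΔY = −(0.363376)(222) + (0.931642)(287) = 186.71 m.
1° of latitude spans 3600 × 30.92 = 111312 m; at latitude φ, 1° of longitude spans that × cos φ = 45383.4 m, so Δλ = 186.71 / 45383.4 × 3600 = 14.811″.

Δλ = 14.81″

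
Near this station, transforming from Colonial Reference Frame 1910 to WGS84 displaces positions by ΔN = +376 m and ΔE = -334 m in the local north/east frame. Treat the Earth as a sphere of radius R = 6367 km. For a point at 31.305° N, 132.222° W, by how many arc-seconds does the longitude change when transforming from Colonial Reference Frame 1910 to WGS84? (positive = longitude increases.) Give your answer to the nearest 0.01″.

Δλ = -12.66″

At latitude 31.305°, cos φ = 0.854413.
One radian of longitude at latitude φ spans R cos φ, so Δλ = ΔE / (R cos φ) = -334.0 / (6367000 × 0.854413) = -6.1396e-05 rad = -12.664″.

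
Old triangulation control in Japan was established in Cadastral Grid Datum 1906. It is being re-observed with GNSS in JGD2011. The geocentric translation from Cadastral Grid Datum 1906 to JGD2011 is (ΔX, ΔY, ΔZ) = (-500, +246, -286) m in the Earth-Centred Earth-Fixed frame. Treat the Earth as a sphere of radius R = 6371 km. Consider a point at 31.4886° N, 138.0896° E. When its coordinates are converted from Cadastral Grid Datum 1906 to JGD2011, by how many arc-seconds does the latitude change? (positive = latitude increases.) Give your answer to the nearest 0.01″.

sin φ = 0.522329, cos φ = 0.852744, sin λ = 0.667968, cos λ = -0.744190.
North component: ΔN = −sin φ cos λ·ΔX − sin φ sin λ·ΔY + cos φ·ΔZ = −(0.522329)(-0.744190)(-500) − (0.522329)(0.667968)(246) + (0.852744)(-286) = -524.07 m.
1° of latitude spans πR/180 = 111195 m, so Δφ = -524.07 / 111195 × 3600 = -16.967″.

Δφ = -16.97″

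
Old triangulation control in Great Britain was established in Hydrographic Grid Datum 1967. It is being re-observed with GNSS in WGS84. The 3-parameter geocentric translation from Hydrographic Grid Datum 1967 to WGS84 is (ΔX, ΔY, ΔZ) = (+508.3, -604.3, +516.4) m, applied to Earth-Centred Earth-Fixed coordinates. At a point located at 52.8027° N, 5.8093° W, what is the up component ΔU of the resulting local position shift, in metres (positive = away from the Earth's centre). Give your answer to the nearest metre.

The local up (radial) axis is (cos φ cos λ, cos φ sin λ, sin φ), giving ΔU = 305.720 + 36.979 + 411.343 = 754.04 m.

ΔU = 754 m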